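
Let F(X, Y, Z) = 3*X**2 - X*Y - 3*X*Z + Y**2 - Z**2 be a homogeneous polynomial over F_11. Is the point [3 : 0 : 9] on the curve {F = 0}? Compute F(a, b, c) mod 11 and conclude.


F(3,0,9) ≡ 8 (mod 11); P is NOT on the curve.

Evaluate F(3, 0, 9) term-by-term (mod 11).
  3*X**2 ↦ 3·9·1·1 = 27
  -X*Y ↦ -1·3·0·1 = 0
  -3*X*Z ↦ -3·3·1·9 = -81
  Y**2 ↦ 1·1·0·1 = 0
  -Z**2 ↦ -1·1·1·81 = -81
Sum: F(3, 0, 9) = (27) + (0) + (-81) + (0) + (-81) = -135.
Reducing mod 11: -135 ≡ 8 (mod 11).
Since F(a, b, c) ≡ 8 ≠ 0 (mod 11), P does NOT lie on the curve.


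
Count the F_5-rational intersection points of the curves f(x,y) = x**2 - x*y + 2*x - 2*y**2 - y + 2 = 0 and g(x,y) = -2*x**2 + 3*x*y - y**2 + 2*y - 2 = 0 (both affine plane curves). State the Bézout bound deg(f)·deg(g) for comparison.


Common zeros: {(1, 4), (2, 0)}; count = 2; Bézout bound = 4.

deg(f) = 2, deg(g) = 2, so Bézout bound = 4.
Scan x ∈ F_5. For each x, list the y ∈ F_5 with f(x, y) ≡ 0 and those with g(x, y) ≡ 0 (mod 5); the common zeros in that column are the intersection.
  x = 0: f ≡ 0 at y ∈ ∅; g ≡ 0 at y ∈ {3, 4}; common: ∅.
  x = 1: f ≡ 0 at y ∈ {0, 4}; g ≡ 0 at y ∈ {1, 4}; common: {4}.
  x = 2: f ≡ 0 at y ∈ {0, 1}; g ≡ 0 at y ∈ {0, 3}; common: {0}.
  x = 3: f ≡ 0 at y ∈ ∅; g ≡ 0 at y ∈ {0, 1}; common: ∅.
  x = 4: f ≡ 0 at y ∈ ∅; g ≡ 0 at y ∈ {2}; common: ∅.
Collecting: common zeros = {(1, 4), (2, 0)}, so the count is 2.
Comparison with the Bézout bound: 2 ≤ 4 = deg(f)·deg(g), as expected for curves with no common component (the affine F_5-count falls short of the bound because intersections may lie at infinity, over extension fields, or carry multiplicity).


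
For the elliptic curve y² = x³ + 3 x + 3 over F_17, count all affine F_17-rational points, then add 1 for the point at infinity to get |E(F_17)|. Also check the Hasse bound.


Affine points = {(2, 0), (6, 4), (6, 13), (10, 8), (10, 9), (12, 4), (12, 13), (14, 1), (14, 16), (16, 4), (16, 13)}; affine count = 11; |E(F_17)| = 12.

Discriminant check: Δ ∝ 4a³ + 27b² = 4·3³ + 27·3² = 4·27 + 27·9 ≡ 11 (mod 17). Nonzero ⇒ E is nonsingular.
For each x ∈ F_17, compute rhs = x³ + 3·x + 3 mod 17, then count y ∈ F_17 with y² ≡ rhs.
  x = 0: rhs = 3, matching y values: none (0 points).
  x = 1: rhs = 7, matching y values: none (0 points).
  x = 2: rhs = 0, matching y values: 0 (1 points).
  x = 3: rhs = 5, matching y values: none (0 points).
  x = 4: rhs = 11, matching y values: none (0 points).
  x = 5: rhs = 7, matching y values: none (0 points).
  x = 6: rhs = 16, matching y values: 4, 13 (2 points).
  x = 7: rhs = 10, matching y values: none (0 points).
  x = 8: rhs = 12, matching y values: none (0 points).
  x = 9: rhs = 11, matching y values: none (0 points).
  x = 10: rhs = 13, matching y values: 8, 9 (2 points).
  x = 11: rhs = 7, matching y values: none (0 points).
  x = 12: rhs = 16, matching y values: 4, 13 (2 points).
  x = 13: rhs = 12, matching y values: none (0 points).
  x = 14: rhs = 1, matching y values: 1, 16 (2 points).
  x = 15: rhs = 6, matching y values: none (0 points).
  x = 16: rhs = 16, matching y values: 4, 13 (2 points).
Total affine count: 11.
Full point count |E(F_17)| = 11 + 1 = 12.
Hasse bound: |12 − (17+1)| = |-6| = 6 ≤ 2√17 ≈ 8.2462 ✓.


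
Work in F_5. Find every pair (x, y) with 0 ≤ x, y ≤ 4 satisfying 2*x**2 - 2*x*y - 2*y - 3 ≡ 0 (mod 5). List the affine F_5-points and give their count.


Affine F_5-points: {(0, 1), (1, 1), (2, 0), (3, 0)}; count = 4.

For each of the 25 pairs (x, y) ∈ F_5², evaluate f(x, y) mod 5. Record the zeros.
  x = 0: [0↦2, 1↦0, 2↦3, 3↦1, 4↦4]  zeros at y ∈ {1}
  x = 1: [0↦4, 1↦0, 2↦1, 3↦2, 4↦3]  zeros at y ∈ {1}
  x = 2: [0↦0, 1↦4, 2↦3, 3↦2, 4↦1]  zeros at y ∈ {0}
  x = 3: [0↦0, 1↦2, 2↦4, 3↦1, 4↦3]  zeros at y ∈ {0}
  x = 4: [0↦4, 1↦4, 2↦4, 3↦4, 4↦4]  zeros at y ∈ ∅
Collecting zeros: affine points = {(0, 1), (1, 1), (2, 0), (3, 0)}.
Total count |C(F_5)_aff| = 4.


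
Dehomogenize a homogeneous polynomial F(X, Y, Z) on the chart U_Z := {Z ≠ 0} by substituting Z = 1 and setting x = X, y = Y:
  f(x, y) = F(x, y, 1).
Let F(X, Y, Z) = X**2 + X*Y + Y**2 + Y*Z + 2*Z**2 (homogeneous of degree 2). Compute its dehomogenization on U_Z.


f(x, y) = x**2 + x*y + y**2 + y + 2

On U_Z we set Z = 1. Each monomial c·X^i·Y^j·Z^k in F becomes c·x^i·y^j·1^k = c·x^i·y^j.
Substituting Z = 1: F(X, Y, 1) = x**2 + x*y + y**2 + y + 2.
Note: deg(f) ≤ deg(F) = 2; strict inequality happens when F is divisible by Z (lost terms).


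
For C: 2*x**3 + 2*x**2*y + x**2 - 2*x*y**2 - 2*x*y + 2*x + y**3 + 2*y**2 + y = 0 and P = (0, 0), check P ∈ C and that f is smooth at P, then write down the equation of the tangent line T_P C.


Tangent line at P: 2*x + y = 0.

Step 1: f(0, 0) = 0, so P lies on C.
Step 2: partial derivatives
  f_x(x, y) = 6*x**2 + 4*x*y + 2*x - 2*y**2 - 2*y + 2, f_y(x, y) = 2*x**2 - 4*x*y - 2*x + 3*y**2 + 4*y + 1.
  f_x(P) = 2, f_y(P) = 1 (gradient nonzero, so P is smooth).
Step 3: tangent line at P: 2·(x − 0) + 1·(y − 0) = 0.
Expanding: 2*x + y = 0.


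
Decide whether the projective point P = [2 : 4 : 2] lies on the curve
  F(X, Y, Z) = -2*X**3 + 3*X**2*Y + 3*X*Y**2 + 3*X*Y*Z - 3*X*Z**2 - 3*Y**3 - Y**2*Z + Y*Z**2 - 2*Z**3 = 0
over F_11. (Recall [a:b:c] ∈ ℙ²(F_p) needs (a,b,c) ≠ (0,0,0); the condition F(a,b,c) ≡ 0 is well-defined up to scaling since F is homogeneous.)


F(2,4,2) ≡ 5 (mod 11); P is NOT on the curve.

Evaluate F(2, 4, 2) term-by-term (mod 11).
  -2*X**3 ↦ -2·8·1·1 = -16
  3*X**2*Y ↦ 3·4·4·1 = 48
  3*X*Y**2 ↦ 3·2·16·1 = 96
  3*X*Y*Z ↦ 3·2·4·2 = 48
  -3*X*Z**2 ↦ -3·2·1·4 = -24
  -3*Y**3 ↦ -3·1·64·1 = -192
  -Y**2*Z ↦ -1·1·16·2 = -32
  Y*Z**2 ↦ 1·1·4·4 = 16
  -2*Z**3 ↦ -2·1·1·8 = -16
Sum: F(2, 4, 2) = (-16) + (48) + (96) + (48) + (-24) + (-192) + (-32) + (16) + (-16) = -72.
Reducing mod 11: -72 ≡ 5 (mod 11).
Since F(a, b, c) ≡ 5 ≠ 0 (mod 11), P does NOT lie on the curve.


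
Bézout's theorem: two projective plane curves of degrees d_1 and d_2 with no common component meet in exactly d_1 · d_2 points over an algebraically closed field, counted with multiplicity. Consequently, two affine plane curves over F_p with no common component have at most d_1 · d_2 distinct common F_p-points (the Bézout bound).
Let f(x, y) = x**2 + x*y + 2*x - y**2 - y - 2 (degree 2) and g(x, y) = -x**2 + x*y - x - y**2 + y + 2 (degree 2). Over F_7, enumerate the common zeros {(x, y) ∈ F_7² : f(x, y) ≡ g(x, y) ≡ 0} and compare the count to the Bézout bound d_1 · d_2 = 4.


Common zeros: {(2, 5), (3, 1), (5, 6)}; count = 3; Bézout bound = 4.

deg(f) = 2, deg(g) = 2, so Bézout bound = 4.
Scan x ∈ F_7. For each x, list the y ∈ F_7 with f(x, y) ≡ 0 and those with g(x, y) ≡ 0 (mod 7); the common zeros in that column are the intersection.
  x = 0: f ≡ 0 at y ∈ {3}; g ≡ 0 at y ∈ {2, 6}; common: ∅.
  x = 1: f ≡ 0 at y ∈ {1, 6}; g ≡ 0 at y ∈ {0, 2}; common: ∅.
  x = 2: f ≡ 0 at y ∈ {3, 5}; g ≡ 0 at y ∈ {5}; common: {5}.
  x = 3: f ≡ 0 at y ∈ {1}; g ≡ 0 at y ∈ {1, 3}; common: {1}.
  x = 4: f ≡ 0 at y ∈ ∅; g ≡ 0 at y ∈ {1, 4}; common: ∅.
  x = 5: f ≡ 0 at y ∈ {5, 6}; g ≡ 0 at y ∈ {0, 6}; common: {6}.
  x = 6: f ≡ 0 at y ∈ ∅; g ≡ 0 at y ∈ {3, 4}; common: ∅.
Collecting: common zeros = {(2, 5), (3, 1), (5, 6)}, so the count is 3.
Comparison with the Bézout bound: 3 ≤ 4 = deg(f)·deg(g), as expected for curves with no common component (the affine F_7-count falls short of the bound because intersections may lie at infinity, over extension fields, or carry multiplicity).


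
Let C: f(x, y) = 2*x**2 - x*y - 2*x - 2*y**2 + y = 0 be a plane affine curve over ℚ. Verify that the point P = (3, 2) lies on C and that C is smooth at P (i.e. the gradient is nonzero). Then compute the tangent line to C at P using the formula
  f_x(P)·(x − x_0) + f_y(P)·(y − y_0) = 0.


Tangent line at P: 8*x - 10*y - 4 = 0.

Step 1: f(3, 2) = 0, so P lies on C.
Step 2: partial derivatives
  f_x(x, y) = 4*x - y - 2, f_y(x, y) = -x - 4*y + 1.
  f_x(P) = 8, f_y(P) = -10 (gradient nonzero, so P is smooth).
Step 3: tangent line at P: 8·(x − 3) + -10·(y − 2) = 0.
Expanding: 8*x - 10*y - 4 = 0.


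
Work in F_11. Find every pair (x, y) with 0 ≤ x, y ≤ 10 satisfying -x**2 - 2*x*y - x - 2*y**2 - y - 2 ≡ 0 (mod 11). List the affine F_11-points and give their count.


Affine F_11-points: {(2, 6), (2, 8), (3, 5), (3, 8), (4, 0), (4, 1), (6, 0), (6, 10), (7, 3), (7, 6), (8, 3), (8, 5)}; count = 12.

For each of the 121 pairs (x, y) ∈ F_11², evaluate f(x, y) mod 11. Record the zeros.
  x = 0: [0↦9, 1↦6, 2↦10, 3↦10, 4↦6, 5↦9, 6↦8, 7↦3, 8↦5, 9↦3, 10↦8]  zeros at y ∈ ∅
  x = 1: [0↦7, 1↦2, 2↦4, 3↦2, 4↦7, 5↦8, 6↦5, 7↦9, 8↦9, 9↦5, 10↦8]  zeros at y ∈ ∅
  x = 2: [0↦3, 1↦7, 2↦7, 3↦3, 4↦6, 5↦5, 6↦0, 7↦2, 8↦0, 9↦5, 10↦6]  zeros at y ∈ {6, 8}
  x = 3: [0↦8, 1↦10, 2↦8, 3↦2, 4↦3, 5↦0, 6↦4, 7↦4, 8↦0, 9↦3, 10↦2]  zeros at y ∈ {5, 8}
  x = 4: [0↦0, 1↦0, 2↦7, 3↦10, 4↦9, 5↦4, 6↦6, 7↦4, 8↦9, 9↦10, 10↦7]  zeros at y ∈ {0, 1}
  x = 5: [0↦1, 1↦10, 2↦4, 3↦5, 4↦2, 5↦6, 6↦6, 7↦2, 8↦5, 9↦4, 10↦10]  zeros at y ∈ ∅
  x = 6: [0↦0, 1↦7, 2↦10, 3↦9, 4↦4, 5↦6, 6↦4, 7↦9, 8↦10, 9↦7, 10↦0]  zeros at y ∈ {0, 10}
  x = 7: [0↦8, 1↦2, 2↦3, 3↦0, 4↦4, 5↦4, 6↦0, 7↦3, 8↦2, 9↦8, 10↦10]  zeros at y ∈ {3, 6}
  x = 8: [0↦3, 1↦6, 2↦5, 3↦0, 4↦2, 5↦0, 6↦5, 7↦6, 8↦3, 9↦7, 10↦7]  zeros at y ∈ {3, 5}
  x = 9: [0↦7, 1↦8, 2↦5, 3↦9, 4↦9, 5↦5, 6↦8, 7↦7, 8↦2, 9↦4, 10↦2]  zeros at y ∈ ∅
  x = 10: [0↦9, 1↦8, 2↦3, 3↦5, 4↦3, 5↦8, 6↦9, 7↦6, 8↦10, 9↦10, 10↦6]  zeros at y ∈ ∅
Collecting zeros: affine points = {(2, 6), (2, 8), (3, 5), (3, 8), (4, 0), (4, 1), (6, 0), (6, 10), (7, 3), (7, 6), (8, 3), (8, 5)}.
Total count |C(F_11)_aff| = 12.


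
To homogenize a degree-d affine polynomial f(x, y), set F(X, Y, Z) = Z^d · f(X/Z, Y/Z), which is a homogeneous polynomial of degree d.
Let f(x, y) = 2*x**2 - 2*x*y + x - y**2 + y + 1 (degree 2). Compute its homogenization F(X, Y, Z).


F(X, Y, Z) = 2*X**2 - 2*X*Y + X*Z - Y**2 + Y*Z + Z**2

deg(f) = 2.
Substitute x = X/Z, y = Y/Z into f, then multiply by Z^2.
  monomial 2·x^2·y^0 ↦ 2·X^2·Y^0·Z^0.
  monomial -2·x^1·y^1 ↦ -2·X^1·Y^1·Z^0.
  monomial 1·x^1·y^0 ↦ 1·X^1·Y^0·Z^1.
  monomial -1·x^0·y^2 ↦ -1·X^0·Y^2·Z^0.
  monomial 1·x^0·y^1 ↦ 1·X^0·Y^1·Z^1.
  monomial 1·x^0·y^0 ↦ 1·X^0·Y^0·Z^2.
Collecting: F(X, Y, Z) = 2*X**2 - 2*X*Y + X*Z - Y**2 + Y*Z + Z**2.


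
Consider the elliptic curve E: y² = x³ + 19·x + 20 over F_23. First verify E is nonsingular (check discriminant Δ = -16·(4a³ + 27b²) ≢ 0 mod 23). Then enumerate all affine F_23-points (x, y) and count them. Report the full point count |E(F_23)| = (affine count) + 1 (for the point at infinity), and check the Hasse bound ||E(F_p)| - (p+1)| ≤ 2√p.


Affine points = {(3, 9), (3, 14), (7, 6), (7, 17), (9, 0), (13, 7), (13, 16), (15, 0), (16, 2), (16, 21), (17, 9), (17, 14), (19, 8), (19, 15), (22, 0)}; affine count = 15; |E(F_23)| = 16.

Discriminant check: Δ ∝ 4a³ + 27b² = 4·19³ + 27·20² = 4·6859 + 27·400 ≡ 10 (mod 23). Nonzero ⇒ E is nonsingular.
For each x ∈ F_23, compute rhs = x³ + 19·x + 20 mod 23, then count y ∈ F_23 with y² ≡ rhs.
  x = 0: rhs = 20, matching y values: none (0 points).
  x = 1: rhs = 17, matching y values: none (0 points).
  x = 2: rhs = 20, matching y values: none (0 points).
  x = 3: rhs = 12, matching y values: 9, 14 (2 points).
  x = 4: rhs = 22, matching y values: none (0 points).
  x = 5: rhs = 10, matching y values: none (0 points).
  x = 6: rhs = 5, matching y values: none (0 points).
  x = 7: rhs = 13, matching y values: 6, 17 (2 points).
  x = 8: rhs = 17, matching y values: none (0 points).
  x = 9: rhs = 0, matching y values: 0 (1 points).
  x = 10: rhs = 14, matching y values: none (0 points).
  x = 11: rhs = 19, matching y values: none (0 points).
  x = 12: rhs = 21, matching y values: none (0 points).
  x = 13: rhs = 3, matching y values: 7, 16 (2 points).
  x = 14: rhs = 17, matching y values: none (0 points).
  x = 15: rhs = 0, matching y values: 0 (1 points).
  x = 16: rhs = 4, matching y values: 2, 21 (2 points).
  x = 17: rhs = 12, matching y values: 9, 14 (2 points).
  x = 18: rhs = 7, matching y values: none (0 points).
  x = 19: rhs = 18, matching y values: 8, 15 (2 points).
  x = 20: rhs = 5, matching y values: none (0 points).
  x = 21: rhs = 20, matching y values: none (0 points).
  x = 22: rhs = 0, matching y values: 0 (1 points).
Total affine count: 15.
Full point count |E(F_23)| = 15 + 1 = 16.
Hasse bound: |16 − (23+1)| = |-8| = 8 ≤ 2√23 ≈ 9.5917 ✓.


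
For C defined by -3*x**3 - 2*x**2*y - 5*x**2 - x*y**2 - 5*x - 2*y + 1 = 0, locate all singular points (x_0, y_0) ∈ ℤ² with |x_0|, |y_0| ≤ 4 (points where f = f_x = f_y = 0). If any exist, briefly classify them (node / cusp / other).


Singular points: {(-1, 2)}; classification: cusp.

Compute partial derivatives:
  f_x = -9*x**2 - 4*x*y - 10*x - y**2 - 5.
  f_y = -2*x**2 - 2*x*y - 2.
Scan x_0 ∈ {−4, ..., 4}. For each x_0, f_y(x_0, y) is a polynomial in y; find its integer roots y ∈ {−4, ..., 4}, then test f_x and f at those candidates.
  x = -4: f_y(-4, y) = 8*y - 34; no integer root y with |y| ≤ 4.
  x = -3: f_y(-3, y) = 6*y - 20; no integer root y with |y| ≤ 4.
  x = -2: f_y(-2, y) = 4*y - 10; no integer root y with |y| ≤ 4.
  x = -1: f_y(-1, y) = 2*y - 4; vanishes at y ∈ {2}. (-1, 2): f_x = 0, f = 0 — SINGULAR.
  x = 0: f_y(0, y) = -2; no integer root y with |y| ≤ 4.
  x = 1: f_y(1, y) = -2*y - 4; vanishes at y ∈ {-2}. (1, -2): f_x = -20 ≠ 0.
  x = 2: f_y(2, y) = -4*y - 10; no integer root y with |y| ≤ 4.
  x = 3: f_y(3, y) = -6*y - 20; no integer root y with |y| ≤ 4.
  x = 4: f_y(4, y) = -8*y - 34; no integer root y with |y| ≤ 4.
Only singular point on the grid: (-1, 2).
Classify: substitute x = -1 + u, y = 2 + v and expand: f = -3*u**3 - 2*u**2*v - u*v**2 + v**2.
No constant or linear terms (consistent with a singular point). Quadratic part: v**2. Cubic part: -3*u**3 - 2*u**2*v - u*v**2.
The quadratic part v**2 is a perfect square, so there is a single (double) tangent line v = 0, i.e. y = 2. Restricting the cubic part to that line (v = 0) leaves -3*u**3 ≠ 0, so f is not divisible by v and the branch is v² ≈ 3*u**3 to lowest order — this is a cusp.
Classification: cusp.


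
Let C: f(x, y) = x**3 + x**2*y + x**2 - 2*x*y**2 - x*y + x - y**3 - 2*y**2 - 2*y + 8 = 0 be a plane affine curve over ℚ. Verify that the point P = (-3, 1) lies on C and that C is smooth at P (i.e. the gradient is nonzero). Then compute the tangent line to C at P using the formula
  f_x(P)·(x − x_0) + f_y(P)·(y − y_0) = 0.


Tangent line at P: 13*x + 15*y + 24 = 0.

Step 1: f(-3, 1) = 0, so P lies on C.
Step 2: partial derivatives
  f_x(x, y) = 3*x**2 + 2*x*y + 2*x - 2*y**2 - y + 1, f_y(x, y) = x**2 - 4*x*y - x - 3*y**2 - 4*y - 2.
  f_x(P) = 13, f_y(P) = 15 (gradient nonzero, so P is smooth).
Step 3: tangent line at P: 13·(x − -3) + 15·(y − 1) = 0.
Expanding: 13*x + 15*y + 24 = 0.


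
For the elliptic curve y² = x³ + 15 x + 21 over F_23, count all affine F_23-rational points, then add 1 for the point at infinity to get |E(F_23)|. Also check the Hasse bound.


Affine points = {(2, 6), (2, 17), (3, 1), (3, 22), (7, 3), (7, 20), (8, 3), (8, 20), (14, 10), (14, 13), (19, 9), (19, 14), (20, 8), (20, 15), (21, 11), (21, 12)}; affine count = 16; |E(F_23)| = 17.

Discriminant check: Δ ∝ 4a³ + 27b² = 4·15³ + 27·21² = 4·3375 + 27·441 ≡ 15 (mod 23). Nonzero ⇒ E is nonsingular.
For each x ∈ F_23, compute rhs = x³ + 15·x + 21 mod 23, then count y ∈ F_23 with y² ≡ rhs.
  x = 0: rhs = 21, matching y values: none (0 points).
  x = 1: rhs = 14, matching y values: none (0 points).
  x = 2: rhs = 13, matching y values: 6, 17 (2 points).
  x = 3: rhs = 1, matching y values: 1, 22 (2 points).
  x = 4: rhs = 7, matching y values: none (0 points).
  x = 5: rhs = 14, matching y values: none (0 points).
  x = 6: rhs = 5, matching y values: none (0 points).
  x = 7: rhs = 9, matching y values: 3, 20 (2 points).
  x = 8: rhs = 9, matching y values: 3, 20 (2 points).
  x = 9: rhs = 11, matching y values: none (0 points).
  x = 10: rhs = 21, matching y values: none (0 points).
  x = 11: rhs = 22, matching y values: none (0 points).
  x = 12: rhs = 20, matching y values: none (0 points).
  x = 13: rhs = 21, matching y values: none (0 points).
  x = 14: rhs = 8, matching y values: 10, 13 (2 points).
  x = 15: rhs = 10, matching y values: none (0 points).
  x = 16: rhs = 10, matching y values: none (0 points).
  x = 17: rhs = 14, matching y values: none (0 points).
  x = 18: rhs = 5, matching y values: none (0 points).
  x = 19: rhs = 12, matching y values: 9, 14 (2 points).
  x = 20: rhs = 18, matching y values: 8, 15 (2 points).
  x = 21: rhs = 6, matching y values: 11, 12 (2 points).
  x = 22: rhs = 5, matching y values: none (0 points).
Total affine count: 16.
Full point count |E(F_23)| = 16 + 1 = 17.
Hasse bound: |17 − (23+1)| = |-7| = 7 ≤ 2√23 ≈ 9.5917 ✓.


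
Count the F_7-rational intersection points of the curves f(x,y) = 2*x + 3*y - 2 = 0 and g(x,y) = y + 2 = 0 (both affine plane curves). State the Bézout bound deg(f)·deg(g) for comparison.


Common zeros: {(4, 5)}; count = 1; Bézout bound = 1.

deg(f) = 1, deg(g) = 1, so Bézout bound = 1.
Scan x ∈ F_7. For each x, list the y ∈ F_7 with f(x, y) ≡ 0 and those with g(x, y) ≡ 0 (mod 7); the common zeros in that column are the intersection.
  x = 0: f ≡ 0 at y ∈ {3}; g ≡ 0 at y ∈ {5}; common: ∅.
  x = 1: f ≡ 0 at y ∈ {0}; g ≡ 0 at y ∈ {5}; common: ∅.
  x = 2: f ≡ 0 at y ∈ {4}; g ≡ 0 at y ∈ {5}; common: ∅.
  x = 3: f ≡ 0 at y ∈ {1}; g ≡ 0 at y ∈ {5}; common: ∅.
  x = 4: f ≡ 0 at y ∈ {5}; g ≡ 0 at y ∈ {5}; common: {5}.
  x = 5: f ≡ 0 at y ∈ {2}; g ≡ 0 at y ∈ {5}; common: ∅.
  x = 6: f ≡ 0 at y ∈ {6}; g ≡ 0 at y ∈ {5}; common: ∅.
Collecting: common zeros = {(4, 5)}, so the count is 1.
Comparison with the Bézout bound: 1 ≤ 1 = deg(f)·deg(g), as expected for curves with no common component (the bound is attained).


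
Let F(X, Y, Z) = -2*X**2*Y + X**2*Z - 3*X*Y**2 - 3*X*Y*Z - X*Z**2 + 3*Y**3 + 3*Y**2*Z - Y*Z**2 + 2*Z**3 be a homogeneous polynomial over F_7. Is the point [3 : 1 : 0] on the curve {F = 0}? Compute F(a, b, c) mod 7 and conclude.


F(3,1,0) ≡ 4 (mod 7); P is NOT on the curve.

Evaluate F(3, 1, 0) term-by-term (mod 7).
  -2*X**2*Y ↦ -2·9·1·1 = -18
  X**2*Z ↦ 1·9·1·0 = 0
  -3*X*Y**2 ↦ -3·3·1·1 = -9
  -3*X*Y*Z ↦ -3·3·1·0 = 0
  -X*Z**2 ↦ -1·3·1·0 = 0
  3*Y**3 ↦ 3·1·1·1 = 3
  3*Y**2*Z ↦ 3·1·1·0 = 0
  -Y*Z**2 ↦ -1·1·1·0 = 0
  2*Z**3 ↦ 2·1·1·0 = 0
Sum: F(3, 1, 0) = (-18) + (0) + (-9) + (0) + (0) + (3) + (0) + (0) + (0) = -24.
Reducing mod 7: -24 ≡ 4 (mod 7).
Since F(a, b, c) ≡ 4 ≠ 0 (mod 7), P does NOT lie on the curve.


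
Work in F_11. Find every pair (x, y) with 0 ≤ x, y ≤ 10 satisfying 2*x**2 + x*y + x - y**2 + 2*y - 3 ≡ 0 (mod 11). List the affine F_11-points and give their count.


Affine F_11-points: {(0, 4), (0, 9), (1, 0), (1, 3), (2, 2), (3, 1), (3, 4), (4, 0), (4, 6), (5, 8), (5, 10), (6, 9), (6, 10), (7, 1), (7, 8), (8, 3), (8, 7), (9, 5), (9, 6), (10, 5), (10, 7)}; count = 21.

For each of the 121 pairs (x, y) ∈ F_11², evaluate f(x, y) mod 11. Record the zeros.
  x = 0: [0↦8, 1↦9, 2↦8, 3↦5, 4↦0, 5↦4, 6↦6, 7↦6, 8↦4, 9↦0, 10↦5]  zeros at y ∈ {4, 9}
  x = 1: [0↦0, 1↦2, 2↦2, 3↦0, 4↦7, 5↦1, 6↦4, 7↦5, 8↦4, 9↦1, 10↦7]  zeros at y ∈ {0, 3}
  x = 2: [0↦7, 1↦10, 2↦0, 3↦10, 4↦7, 5↦2, 6↦6, 7↦8, 8↦8, 9↦6, 10↦2]  zeros at y ∈ {2}
  x = 3: [0↦7, 1↦0, 2↦2, 3↦2, 4↦0, 5↦7, 6↦1, 7↦4, 8↦5, 9↦4, 10↦1]  zeros at y ∈ {1, 4}
  x = 4: [0↦0, 1↦5, 2↦8, 3↦9, 4↦8, 5↦5, 6↦0, 7↦4, 8↦6, 9↦6, 10↦4]  zeros at y ∈ {0, 6}
  x = 5: [0↦8, 1↦3, 2↦7, 3↦9, 4↦9, 5↦7, 6↦3, 7↦8, 8↦0, 9↦1, 10↦0]  zeros at y ∈ {8, 10}
  x = 6: [0↦9, 1↦5, 2↦10, 3↦2, 4↦3, 5↦2, 6↦10, 7↦5, 8↦9, 9↦0, 10↦0]  zeros at y ∈ {9, 10}
  x = 7: [0↦3, 1↦0, 2↦6, 3↦10, 4↦1, 5↦1, 6↦10, 7↦6, 8↦0, 9↦3, 10↦4]  zeros at y ∈ {1, 8}
  x = 8: [0↦1, 1↦10, 2↦6, 3↦0, 4↦3, 5↦4, 6↦3, 7↦0, 8↦6, 9↦10, 10↦1]  zeros at y ∈ {3, 7}
  x = 9: [0↦3, 1↦2, 2↦10, 3↦5, 4↦9, 5↦0, 6↦0, 7↦9, 8↦5, 9↦10, 10↦2]  zeros at y ∈ {5, 6}
  x = 10: [0↦9, 1↦9, 2↦7, 3↦3, 4↦8, 5↦0, 6↦1, 7↦0, 8↦8, 9↦3, 10↦7]  zeros at y ∈ {5, 7}
Collecting zeros: affine points = {(0, 4), (0, 9), (1, 0), (1, 3), (2, 2), (3, 1), (3, 4), (4, 0), (4, 6), (5, 8), (5, 10), (6, 9), (6, 10), (7, 1), (7, 8), (8, 3), (8, 7), (9, 5), (9, 6), (10, 5), (10, 7)}.
Total count |C(F_11)_aff| = 21.


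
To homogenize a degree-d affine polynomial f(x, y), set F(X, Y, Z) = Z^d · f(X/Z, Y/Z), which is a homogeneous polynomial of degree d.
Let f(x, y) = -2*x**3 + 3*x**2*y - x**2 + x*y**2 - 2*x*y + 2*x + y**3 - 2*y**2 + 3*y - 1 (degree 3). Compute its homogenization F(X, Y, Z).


F(X, Y, Z) = -2*X**3 + 3*X**2*Y - X**2*Z + X*Y**2 - 2*X*Y*Z + 2*X*Z**2 + Y**3 - 2*Y**2*Z + 3*Y*Z**2 - Z**3

deg(f) = 3.
Substitute x = X/Z, y = Y/Z into f, then multiply by Z^3.
  monomial -2·x^3·y^0 ↦ -2·X^3·Y^0·Z^0.
  monomial 3·x^2·y^1 ↦ 3·X^2·Y^1·Z^0.
  monomial -1·x^2·y^0 ↦ -1·X^2·Y^0·Z^1.
  monomial 1·x^1·y^2 ↦ 1·X^1·Y^2·Z^0.
  monomial -2·x^1·y^1 ↦ -2·X^1·Y^1·Z^1.
  monomial 2·x^1·y^0 ↦ 2·X^1·Y^0·Z^2.
  monomial 1·x^0·y^3 ↦ 1·X^0·Y^3·Z^0.
  monomial -2·x^0·y^2 ↦ -2·X^0·Y^2·Z^1.
  monomial 3·x^0·y^1 ↦ 3·X^0·Y^1·Z^2.
  monomial -1·x^0·y^0 ↦ -1·X^0·Y^0·Z^3.
Collecting: F(X, Y, Z) = -2*X**3 + 3*X**2*Y - X**2*Z + X*Y**2 - 2*X*Y*Z + 2*X*Z**2 + Y**3 - 2*Y**2*Z + 3*Y*Z**2 - Z**3.


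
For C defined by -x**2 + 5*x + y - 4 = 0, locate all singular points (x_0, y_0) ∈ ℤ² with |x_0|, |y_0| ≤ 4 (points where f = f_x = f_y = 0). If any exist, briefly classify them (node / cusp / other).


No singular points in the scanned grid; C is smooth there.

Compute partial derivatives:
  f_x = 5 - 2*x.
  f_y = 1.
f_y = 1 is a nonzero constant, so f_y never vanishes: no point (x, y) can satisfy f = f_x = f_y = 0. In particular no (x, y) ∈ {−4, ..., 4}² is singular; the curve is smooth.


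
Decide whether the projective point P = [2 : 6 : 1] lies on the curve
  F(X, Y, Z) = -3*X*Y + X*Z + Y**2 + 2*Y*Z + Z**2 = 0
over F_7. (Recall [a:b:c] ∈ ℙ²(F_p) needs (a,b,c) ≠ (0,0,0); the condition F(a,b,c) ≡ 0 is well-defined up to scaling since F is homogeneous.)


F(2,6,1) ≡ 1 (mod 7); P is NOT on the curve.

Evaluate F(2, 6, 1) term-by-term (mod 7).
  -3*X*Y ↦ -3·2·6·1 = -36
  X*Z ↦ 1·2·1·1 = 2
  Y**2 ↦ 1·1·36·1 = 36
  2*Y*Z ↦ 2·1·6·1 = 12
  Z**2 ↦ 1·1·1·1 = 1
Sum: F(2, 6, 1) = (-36) + (2) + (36) + (12) + (1) = 15.
Reducing mod 7: 15 ≡ 1 (mod 7).
Since F(a, b, c) ≡ 1 ≠ 0 (mod 7), P does NOT lie on the curve.


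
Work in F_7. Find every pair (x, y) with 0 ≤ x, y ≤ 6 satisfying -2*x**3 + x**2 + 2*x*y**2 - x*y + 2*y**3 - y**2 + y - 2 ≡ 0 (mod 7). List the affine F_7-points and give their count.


Affine F_7-points: {(0, 1), (1, 1), (2, 0), (3, 1), (3, 6)}; count = 5.

For each of the 49 pairs (x, y) ∈ F_7², evaluate f(x, y) mod 7. Record the zeros.
  x = 0: [0↦5, 1↦0, 2↦5, 3↦4, 4↦2, 5↦4, 6↦1]  zeros at y ∈ {1}
  x = 1: [0↦4, 1↦0, 2↦3, 3↦4, 4↦1, 5↦6, 6↦3]  zeros at y ∈ {1}
  x = 2: [0↦0, 1↦4, 2↦5, 3↦1, 4↦4, 5↦5, 6↦2]  zeros at y ∈ {0}
  x = 3: [0↦2, 1↦0, 2↦6, 3↦4, 4↦6, 5↦3, 6↦0]  zeros at y ∈ {1, 6}
  x = 4: [0↦5, 1↦4, 2↦1, 3↦1, 4↦2, 5↦2, 6↦6]  zeros at y ∈ ∅
  x = 5: [0↦4, 1↦4, 2↦6, 3↦1, 4↦1, 5↦4, 6↦1]  zeros at y ∈ ∅
  x = 6: [0↦1, 1↦2, 2↦2, 3↦6, 4↦5, 5↦4, 6↦1]  zeros at y ∈ ∅
Collecting zeros: affine points = {(0, 1), (1, 1), (2, 0), (3, 1), (3, 6)}.
Total count |C(F_7)_aff| = 5.


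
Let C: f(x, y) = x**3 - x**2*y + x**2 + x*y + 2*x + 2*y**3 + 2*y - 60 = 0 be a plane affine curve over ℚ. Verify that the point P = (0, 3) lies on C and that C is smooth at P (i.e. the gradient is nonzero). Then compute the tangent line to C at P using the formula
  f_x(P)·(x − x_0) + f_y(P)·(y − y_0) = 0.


Tangent line at P: 5*x + 56*y - 168 = 0.

Step 1: f(0, 3) = 0, so P lies on C.
Step 2: partial derivatives
  f_x(x, y) = 3*x**2 - 2*x*y + 2*x + y + 2, f_y(x, y) = -x**2 + x + 6*y**2 + 2.
  f_x(P) = 5, f_y(P) = 56 (gradient nonzero, so P is smooth).
Step 3: tangent line at P: 5·(x − 0) + 56·(y − 3) = 0.
Expanding: 5*x + 56*y - 168 = 0.


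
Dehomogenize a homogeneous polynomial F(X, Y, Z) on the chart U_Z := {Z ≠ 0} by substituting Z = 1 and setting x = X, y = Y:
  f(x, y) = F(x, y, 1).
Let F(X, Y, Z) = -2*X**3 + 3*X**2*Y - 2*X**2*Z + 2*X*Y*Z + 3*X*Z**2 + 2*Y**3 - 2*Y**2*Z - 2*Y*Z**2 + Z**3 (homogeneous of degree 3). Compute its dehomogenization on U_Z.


f(x, y) = -2*x**3 + 3*x**2*y - 2*x**2 + 2*x*y + 3*x + 2*y**3 - 2*y**2 - 2*y + 1

On U_Z we set Z = 1. Each monomial c·X^i·Y^j·Z^k in F becomes c·x^i·y^j·1^k = c·x^i·y^j.
Substituting Z = 1: F(X, Y, 1) = -2*x**3 + 3*x**2*y - 2*x**2 + 2*x*y + 3*x + 2*y**3 - 2*y**2 - 2*y + 1.
Note: deg(f) ≤ deg(F) = 3; strict inequality happens when F is divisible by Z (lost terms).


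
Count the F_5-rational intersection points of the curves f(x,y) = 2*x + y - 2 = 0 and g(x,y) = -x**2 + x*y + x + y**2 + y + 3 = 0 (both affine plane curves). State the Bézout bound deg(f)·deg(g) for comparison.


Common zeros: ∅; count = 0; Bézout bound = 2.

deg(f) = 1, deg(g) = 2, so Bézout bound = 2.
Scan x ∈ F_5. For each x, list the y ∈ F_5 with f(x, y) ≡ 0 and those with g(x, y) ≡ 0 (mod 5); the common zeros in that column are the intersection.
  x = 0: f ≡ 0 at y ∈ {2}; g ≡ 0 at y ∈ {1, 3}; common: ∅.
  x = 1: f ≡ 0 at y ∈ {0}; g ≡ 0 at y ∈ ∅; common: ∅.
  x = 2: f ≡ 0 at y ∈ {3}; g ≡ 0 at y ∈ {1}; common: ∅.
  x = 3: f ≡ 0 at y ∈ {1}; g ≡ 0 at y ∈ ∅; common: ∅.
  x = 4: f ≡ 0 at y ∈ {4}; g ≡ 0 at y ∈ {2, 3}; common: ∅.
Collecting: common zeros = ∅, so the count is 0.
Comparison with the Bézout bound: 0 ≤ 2 = deg(f)·deg(g), as expected for curves with no common component (the affine F_5-count falls short of the bound because intersections may lie at infinity, over extension fields, or carry multiplicity).


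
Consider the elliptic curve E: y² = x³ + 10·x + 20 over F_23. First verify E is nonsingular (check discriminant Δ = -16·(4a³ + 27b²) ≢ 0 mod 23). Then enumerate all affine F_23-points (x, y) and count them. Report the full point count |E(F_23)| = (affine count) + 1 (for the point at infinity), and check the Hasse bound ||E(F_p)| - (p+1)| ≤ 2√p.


Affine points = {(1, 10), (1, 13), (2, 5), (2, 18), (3, 10), (3, 13), (4, 3), (4, 20), (10, 4), (10, 19), (11, 9), (11, 14), (13, 1), (13, 22), (14, 11), (14, 12), (15, 7), (15, 16), (18, 11), (18, 12), (19, 10), (19, 13), (20, 3), (20, 20), (22, 3), (22, 20)}; affine count = 26; |E(F_23)| = 27.

Discriminant check: Δ ∝ 4a³ + 27b² = 4·10³ + 27·20² = 4·1000 + 27·400 ≡ 11 (mod 23). Nonzero ⇒ E is nonsingular.
For each x ∈ F_23, compute rhs = x³ + 10·x + 20 mod 23, then count y ∈ F_23 with y² ≡ rhs.
  x = 0: rhs = 20, matching y values: none (0 points).
  x = 1: rhs = 8, matching y values: 10, 13 (2 points).
  x = 2: rhs = 2, matching y values: 5, 18 (2 points).
  x = 3: rhs = 8, matching y values: 10, 13 (2 points).
  x = 4: rhs = 9, matching y values: 3, 20 (2 points).
  x = 5: rhs = 11, matching y values: none (0 points).
  x = 6: rhs = 20, matching y values: none (0 points).
  x = 7: rhs = 19, matching y values: none (0 points).
  x = 8: rhs = 14, matching y values: none (0 points).
  x = 9: rhs = 11, matching y values: none (0 points).
  x = 10: rhs = 16, matching y values: 4, 19 (2 points).
  x = 11: rhs = 12, matching y values: 9, 14 (2 points).
  x = 12: rhs = 5, matching y values: none (0 points).
  x = 13: rhs = 1, matching y values: 1, 22 (2 points).
  x = 14: rhs = 6, matching y values: 11, 12 (2 points).
  x = 15: rhs = 3, matching y values: 7, 16 (2 points).
  x = 16: rhs = 21, matching y values: none (0 points).
  x = 17: rhs = 20, matching y values: none (0 points).
  x = 18: rhs = 6, matching y values: 11, 12 (2 points).
  x = 19: rhs = 8, matching y values: 10, 13 (2 points).
  x = 20: rhs = 9, matching y values: 3, 20 (2 points).
  x = 21: rhs = 15, matching y values: none (0 points).
  x = 22: rhs = 9, matching y values: 3, 20 (2 points).
Total affine count: 26.
Full point count |E(F_23)| = 26 + 1 = 27.
Hasse bound: |27 − (23+1)| = |3| = 3 ≤ 2√23 ≈ 9.5917 ✓.


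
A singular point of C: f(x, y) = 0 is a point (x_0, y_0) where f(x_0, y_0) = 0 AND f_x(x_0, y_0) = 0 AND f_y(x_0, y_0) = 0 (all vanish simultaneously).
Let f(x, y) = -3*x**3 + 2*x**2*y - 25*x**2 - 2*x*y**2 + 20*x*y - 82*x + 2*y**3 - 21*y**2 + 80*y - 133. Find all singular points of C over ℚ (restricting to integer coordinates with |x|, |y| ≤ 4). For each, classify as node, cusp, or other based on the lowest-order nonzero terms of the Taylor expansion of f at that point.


Singular points: {(-2, 3)}; classification: node.

Compute partial derivatives:
  f_x = -9*x**2 + 4*x*y - 50*x - 2*y**2 + 20*y - 82.
  f_y = 2*x**2 - 4*x*y + 20*x + 6*y**2 - 42*y + 80.
Scan x_0 ∈ {−4, ..., 4}. For each x_0, f_y(x_0, y) is a polynomial in y; find its integer roots y ∈ {−4, ..., 4}, then test f_x and f at those candidates.
  x = -4: f_y(-4, y) = 6*y**2 - 26*y + 32; no integer root y with |y| ≤ 4.
  x = -3: f_y(-3, y) = 6*y**2 - 30*y + 38; no integer root y with |y| ≤ 4.
  x = -2: f_y(-2, y) = 6*y**2 - 34*y + 48; vanishes at y ∈ {3}. (-2, 3): f_x = 0, f = 0 — SINGULAR.
  x = -1: f_y(-1, y) = 6*y**2 - 38*y + 62; no integer root y with |y| ≤ 4.
  x = 0: f_y(0, y) = 6*y**2 - 42*y + 80; no integer root y with |y| ≤ 4.
  x = 1: f_y(1, y) = 6*y**2 - 46*y + 102; no integer root y with |y| ≤ 4.
  x = 2: f_y(2, y) = 6*y**2 - 50*y + 128; no integer root y with |y| ≤ 4.
  x = 3: f_y(3, y) = 6*y**2 - 54*y + 158; no integer root y with |y| ≤ 4.
  x = 4: f_y(4, y) = 6*y**2 - 58*y + 192; no integer root y with |y| ≤ 4.
Only singular point on the grid: (-2, 3).
Classify: substitute x = -2 + u, y = 3 + v and expand: f = -3*u**3 + 2*u**2*v - u**2 - 2*u*v**2 + 2*v**3 + v**2.
No constant or linear terms (consistent with a singular point). Quadratic part: -u**2 + v**2. Cubic part: -3*u**3 + 2*u**2*v - 2*u*v**2 + 2*v**3.
The quadratic part v**2 - u**2 = (v − u)(v + u) splits into two distinct linear factors, so there are two distinct tangent lines y − 3 = ±(x − -2) — this is a node (ordinary double point).
Classification: node.


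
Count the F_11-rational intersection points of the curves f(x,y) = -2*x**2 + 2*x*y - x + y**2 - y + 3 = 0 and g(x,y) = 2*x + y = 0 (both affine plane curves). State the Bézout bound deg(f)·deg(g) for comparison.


Common zeros: {(7, 8), (10, 2)}; count = 2; Bézout bound = 2.

deg(f) = 2, deg(g) = 1, so Bézout bound = 2.
Scan x ∈ F_11. For each x, list the y ∈ F_11 with f(x, y) ≡ 0 and those with g(x, y) ≡ 0 (mod 11); the common zeros in that column are the intersection.
  x = 0: f ≡ 0 at y ∈ {6}; g ≡ 0 at y ∈ {0}; common: ∅.
  x = 1: f ≡ 0 at y ∈ {0, 10}; g ≡ 0 at y ∈ {9}; common: ∅.
  x = 2: f ≡ 0 at y ∈ {3, 5}; g ≡ 0 at y ∈ {7}; common: ∅.
  x = 3: f ≡ 0 at y ∈ {7, 10}; g ≡ 0 at y ∈ {5}; common: ∅.
  x = 4: f ≡ 0 at y ∈ {0, 4}; g ≡ 0 at y ∈ {3}; common: ∅.
  x = 5: f ≡ 0 at y ∈ {4, 9}; g ≡ 0 at y ∈ {1}; common: ∅.
  x = 6: f ≡ 0 at y ∈ {3, 8}; g ≡ 0 at y ∈ {10}; common: ∅.
  x = 7: f ≡ 0 at y ∈ {1, 8}; g ≡ 0 at y ∈ {8}; common: {8}.
  x = 8: f ≡ 0 at y ∈ {2, 5}; g ≡ 0 at y ∈ {6}; common: ∅.
  x = 9: f ≡ 0 at y ∈ {7, 9}; g ≡ 0 at y ∈ {4}; common: ∅.
  x = 10: f ≡ 0 at y ∈ {1, 2}; g ≡ 0 at y ∈ {2}; common: {2}.
Collecting: common zeros = {(7, 8), (10, 2)}, so the count is 2.
Comparison with the Bézout bound: 2 ≤ 2 = deg(f)·deg(g), as expected for curves with no common component (the bound is attained).


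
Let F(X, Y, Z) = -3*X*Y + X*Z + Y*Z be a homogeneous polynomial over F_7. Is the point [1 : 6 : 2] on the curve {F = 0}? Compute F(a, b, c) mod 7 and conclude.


F(1,6,2) ≡ 3 (mod 7); P is NOT on the curve.

Evaluate F(1, 6, 2) term-by-term (mod 7).
  -3*X*Y ↦ -3·1·6·1 = -18
  X*Z ↦ 1·1·1·2 = 2
  Y*Z ↦ 1·1·6·2 = 12
Sum: F(1, 6, 2) = (-18) + (2) + (12) = -4.
Reducing mod 7: -4 ≡ 3 (mod 7).
Since F(a, b, c) ≡ 3 ≠ 0 (mod 7), P does NOT lie on the curve.


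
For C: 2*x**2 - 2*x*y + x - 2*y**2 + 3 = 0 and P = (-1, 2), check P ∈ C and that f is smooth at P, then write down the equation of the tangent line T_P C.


Tangent line at P: -7*x - 6*y + 5 = 0.

Step 1: f(-1, 2) = 0, so P lies on C.
Step 2: partial derivatives
  f_x(x, y) = 4*x - 2*y + 1, f_y(x, y) = -2*x - 4*y.
  f_x(P) = -7, f_y(P) = -6 (gradient nonzero, so P is smooth).
Step 3: tangent line at P: -7·(x − -1) + -6·(y − 2) = 0.
Expanding: -7*x - 6*y + 5 = 0.


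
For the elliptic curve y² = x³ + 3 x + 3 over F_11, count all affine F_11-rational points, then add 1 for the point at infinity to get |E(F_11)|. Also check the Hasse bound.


Affine points = {(0, 5), (0, 6), (5, 0), (7, 2), (7, 9), (8, 0), (9, 0)}; affine count = 7; |E(F_11)| = 8.

Discriminant check: Δ ∝ 4a³ + 27b² = 4·3³ + 27·3² = 4·27 + 27·9 ≡ 10 (mod 11). Nonzero ⇒ E is nonsingular.
For each x ∈ F_11, compute rhs = x³ + 3·x + 3 mod 11, then count y ∈ F_11 with y² ≡ rhs.
  x = 0: rhs = 3, matching y values: 5, 6 (2 points).
  x = 1: rhs = 7, matching y values: none (0 points).
  x = 2: rhs = 6, matching y values: none (0 points).
  x = 3: rhs = 6, matching y values: none (0 points).
  x = 4: rhs = 2, matching y values: none (0 points).
  x = 5: rhs = 0, matching y values: 0 (1 points).
  x = 6: rhs = 6, matching y values: none (0 points).
  x = 7: rhs = 4, matching y values: 2, 9 (2 points).
  x = 8: rhs = 0, matching y values: 0 (1 points).
  x = 9: rhs = 0, matching y values: 0 (1 points).
  x = 10: rhs = 10, matching y values: none (0 points).
Total affine count: 7.
Full point count |E(F_11)| = 7 + 1 = 8.
Hasse bound: |8 − (11+1)| = |-4| = 4 ≤ 2√11 ≈ 6.6332 ✓.


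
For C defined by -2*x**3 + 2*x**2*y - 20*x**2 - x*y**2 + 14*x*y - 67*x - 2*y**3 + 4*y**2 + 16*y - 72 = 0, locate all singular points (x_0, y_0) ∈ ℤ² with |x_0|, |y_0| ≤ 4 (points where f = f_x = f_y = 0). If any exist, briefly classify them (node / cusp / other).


Singular points: {(-3, 1)}; classification: cusp.

Compute partial derivatives:
  f_x = -6*x**2 + 4*x*y - 40*x - y**2 + 14*y - 67.
  f_y = 2*x**2 - 2*x*y + 14*x - 6*y**2 + 8*y + 16.
Scan x_0 ∈ {−4, ..., 4}. For each x_0, f_y(x_0, y) is a polynomial in y; find its integer roots y ∈ {−4, ..., 4}, then test f_x and f at those candidates.
  x = -4: f_y(-4, y) = -6*y**2 + 16*y - 8; vanishes at y ∈ {2}. (-4, 2): f_x = -11 ≠ 0.
  x = -3: f_y(-3, y) = -6*y**2 + 14*y - 8; vanishes at y ∈ {1}. (-3, 1): f_x = 0, f = 0 — SINGULAR.
  x = -2: f_y(-2, y) = -6*y**2 + 12*y - 4; no integer root y with |y| ≤ 4.
  x = -1: f_y(-1, y) = -6*y**2 + 10*y + 4; vanishes at y ∈ {2}. (-1, 2): f_x = -17 ≠ 0.
  x = 0: f_y(0, y) = -6*y**2 + 8*y + 16; no integer root y with |y| ≤ 4.
  x = 1: f_y(1, y) = -6*y**2 + 6*y + 32; no integer root y with |y| ≤ 4.
  x = 2: f_y(2, y) = -6*y**2 + 4*y + 52; no integer root y with |y| ≤ 4.
  x = 3: f_y(3, y) = -6*y**2 + 2*y + 76; no integer root y with |y| ≤ 4.
  x = 4: f_y(4, y) = 104 - 6*y**2; no integer root y with |y| ≤ 4.
Only singular point on the grid: (-3, 1).
Classify: substitute x = -3 + u, y = 1 + v and expand: f = -2*u**3 + 2*u**2*v - u*v**2 - 2*v**3 + v**2.
No constant or linear terms (consistent with a singular point). Quadratic part: v**2. Cubic part: -2*u**3 + 2*u**2*v - u*v**2 - 2*v**3.
The quadratic part v**2 is a perfect square, so there is a single (double) tangent line v = 0, i.e. y = 1. Restricting the cubic part to that line (v = 0) leaves -2*u**3 ≠ 0, so f is not divisible by v and the branch is v² ≈ 2*u**3 to lowest order — this is a cusp.
Classification: cusp.


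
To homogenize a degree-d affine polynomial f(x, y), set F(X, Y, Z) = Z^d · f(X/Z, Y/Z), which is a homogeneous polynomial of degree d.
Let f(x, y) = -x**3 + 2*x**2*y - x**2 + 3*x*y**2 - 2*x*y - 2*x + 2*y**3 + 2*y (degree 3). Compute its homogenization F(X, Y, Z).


F(X, Y, Z) = -X**3 + 2*X**2*Y - X**2*Z + 3*X*Y**2 - 2*X*Y*Z - 2*X*Z**2 + 2*Y**3 + 2*Y*Z**2

deg(f) = 3.
Substitute x = X/Z, y = Y/Z into f, then multiply by Z^3.
  monomial -1·x^3·y^0 ↦ -1·X^3·Y^0·Z^0.
  monomial 2·x^2·y^1 ↦ 2·X^2·Y^1·Z^0.
  monomial -1·x^2·y^0 ↦ -1·X^2·Y^0·Z^1.
  monomial 3·x^1·y^2 ↦ 3·X^1·Y^2·Z^0.
  monomial -2·x^1·y^1 ↦ -2·X^1·Y^1·Z^1.
  monomial -2·x^1·y^0 ↦ -2·X^1·Y^0·Z^2.
  monomial 2·x^0·y^3 ↦ 2·X^0·Y^3·Z^0.
  monomial 2·x^0·y^1 ↦ 2·X^0·Y^1·Z^2.
Collecting: F(X, Y, Z) = -X**3 + 2*X**2*Y - X**2*Z + 3*X*Y**2 - 2*X*Y*Z - 2*X*Z**2 + 2*Y**3 + 2*Y*Z**2.


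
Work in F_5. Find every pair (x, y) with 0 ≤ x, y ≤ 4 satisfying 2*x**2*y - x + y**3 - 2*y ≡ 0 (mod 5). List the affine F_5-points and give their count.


Affine F_5-points: {(0, 0), (1, 1), (2, 1), (3, 4), (4, 4)}; count = 5.

For each of the 25 pairs (x, y) ∈ F_5², evaluate f(x, y) mod 5. Record the zeros.
  x = 0: [0↦0, 1↦4, 2↦4, 3↦1, 4↦1]  zeros at y ∈ {0}
  x = 1: [0↦4, 1↦0, 2↦2, 3↦1, 4↦3]  zeros at y ∈ {1}
  x = 2: [0↦3, 1↦0, 2↦3, 3↦3, 4↦1]  zeros at y ∈ {1}
  x = 3: [0↦2, 1↦4, 2↦2, 3↦2, 4↦0]  zeros at y ∈ {4}
  x = 4: [0↦1, 1↦2, 2↦4, 3↦3, 4↦0]  zeros at y ∈ {4}
Collecting zeros: affine points = {(0, 0), (1, 1), (2, 1), (3, 4), (4, 4)}.
Total count |C(F_5)_aff| = 5.


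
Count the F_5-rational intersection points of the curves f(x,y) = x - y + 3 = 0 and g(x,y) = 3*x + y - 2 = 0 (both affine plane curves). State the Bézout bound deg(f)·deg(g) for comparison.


Common zeros: {(1, 4)}; count = 1; Bézout bound = 1.

deg(f) = 1, deg(g) = 1, so Bézout bound = 1.
Scan x ∈ F_5. For each x, list the y ∈ F_5 with f(x, y) ≡ 0 and those with g(x, y) ≡ 0 (mod 5); the common zeros in that column are the intersection.
  x = 0: f ≡ 0 at y ∈ {3}; g ≡ 0 at y ∈ {2}; common: ∅.
  x = 1: f ≡ 0 at y ∈ {4}; g ≡ 0 at y ∈ {4}; common: {4}.
  x = 2: f ≡ 0 at y ∈ {0}; g ≡ 0 at y ∈ {1}; common: ∅.
  x = 3: f ≡ 0 at y ∈ {1}; g ≡ 0 at y ∈ {3}; common: ∅.
  x = 4: f ≡ 0 at y ∈ {2}; g ≡ 0 at y ∈ {0}; common: ∅.
Collecting: common zeros = {(1, 4)}, so the count is 1.
Comparison with the Bézout bound: 1 ≤ 1 = deg(f)·deg(g), as expected for curves with no common component (the bound is attained).


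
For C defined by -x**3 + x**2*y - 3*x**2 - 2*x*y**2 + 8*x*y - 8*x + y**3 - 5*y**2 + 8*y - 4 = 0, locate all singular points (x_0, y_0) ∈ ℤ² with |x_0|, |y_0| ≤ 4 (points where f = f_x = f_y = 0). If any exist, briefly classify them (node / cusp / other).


Singular points: {(0, 2)}; classification: node.

Compute partial derivatives:
  f_x = -3*x**2 + 2*x*y - 6*x - 2*y**2 + 8*y - 8.
  f_y = x**2 - 4*x*y + 8*x + 3*y**2 - 10*y + 8.
Scan x_0 ∈ {−4, ..., 4}. For each x_0, f_y(x_0, y) is a polynomial in y; find its integer roots y ∈ {−4, ..., 4}, then test f_x and f at those candidates.
  x = -4: f_y(-4, y) = 3*y**2 + 6*y - 8; no integer root y with |y| ≤ 4.
  x = -3: f_y(-3, y) = 3*y**2 + 2*y - 7; no integer root y with |y| ≤ 4.
  x = -2: f_y(-2, y) = 3*y**2 - 2*y - 4; no integer root y with |y| ≤ 4.
  x = -1: f_y(-1, y) = 3*y**2 - 6*y + 1; no integer root y with |y| ≤ 4.
  x = 0: f_y(0, y) = 3*y**2 - 10*y + 8; vanishes at y ∈ {2}. (0, 2): f_x = 0, f = 0 — SINGULAR.
  x = 1: f_y(1, y) = 3*y**2 - 14*y + 17; no integer root y with |y| ≤ 4.
  x = 2: f_y(2, y) = 3*y**2 - 18*y + 28; no integer root y with |y| ≤ 4.
  x = 3: f_y(3, y) = 3*y**2 - 22*y + 41; no integer root y with |y| ≤ 4.
  x = 4: f_y(4, y) = 3*y**2 - 26*y + 56; vanishes at y ∈ {4}. (4, 4): f_x = -48 ≠ 0.
Only singular point on the grid: (0, 2).
Classify: substitute x = 0 + u, y = 2 + v and expand: f = -u**3 + u**2*v - u**2 - 2*u*v**2 + v**3 + v**2.
No constant or linear terms (consistent with a singular point). Quadratic part: -u**2 + v**2. Cubic part: -u**3 + u**2*v - 2*u*v**2 + v**3.
The quadratic part v**2 - u**2 = (v − u)(v + u) splits into two distinct linear factors, so there are two distinct tangent lines y − 2 = ±(x − 0) — this is a node (ordinary double point).
Classification: node.
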